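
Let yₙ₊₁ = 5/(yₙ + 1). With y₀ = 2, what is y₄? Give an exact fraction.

y₁ = 5/(2 + 1) = 5/3.
y₂ = 5/(5/3 + 1) = 15/8.
y₃ = 5/(15/8 + 1) = 40/23.
y₄ = 5/(40/23 + 1) = 115/63.

115/63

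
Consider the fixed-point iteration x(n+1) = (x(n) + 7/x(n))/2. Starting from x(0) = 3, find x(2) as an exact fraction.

127/48

x(1) = (3 + 7/3)/2 = 8/3.
x(2) = (8/3 + 7/(8/3))/2 = 127/48.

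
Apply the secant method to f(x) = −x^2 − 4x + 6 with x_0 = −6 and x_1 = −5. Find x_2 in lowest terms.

−36/7

f(−6) = −6, f(−5) = 1. x_2 = (−5) − 1·((−5) − (−6))/(1 − (−6)) = −36/7.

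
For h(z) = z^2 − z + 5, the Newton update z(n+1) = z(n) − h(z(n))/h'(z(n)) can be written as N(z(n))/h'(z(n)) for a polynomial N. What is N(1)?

h'(z) = 2z − 1.
N(z) = z·h'(z) − h(z) = z·(2z − 1) − (z^2 − z + 5) = z^2 − 5.
N(1) = −4.

−4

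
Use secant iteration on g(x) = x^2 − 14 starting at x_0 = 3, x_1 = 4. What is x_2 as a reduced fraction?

g(3) = −5, g(4) = 2. x_2 = 4 − 2·(4 − 3)/(2 − (−5)) = 26/7.

26/7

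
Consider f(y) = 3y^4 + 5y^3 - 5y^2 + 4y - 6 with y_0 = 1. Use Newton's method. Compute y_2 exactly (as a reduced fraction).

567481/597954

f'(y) = 12y^3 + 15y^2 - 10y + 4.
f(1) = 1, f'(1) = 21, so y_1 = 1 - 1/21 = 20/21.
f(20/21) = 3998/64827, f'(20/21) = 56948/3087, so y_2 = (20/21) - (3998/64827)/(56948/3087) = 567481/597954.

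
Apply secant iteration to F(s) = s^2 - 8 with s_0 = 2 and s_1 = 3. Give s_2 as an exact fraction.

F(2) = -4, F(3) = 1. s_2 = 3 - 1·(3 - 2)/(1 - (-4)) = 14/5.

14/5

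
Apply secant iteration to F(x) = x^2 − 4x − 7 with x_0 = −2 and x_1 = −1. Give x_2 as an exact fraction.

F(−2) = 5, F(−1) = −2. x_2 = (−1) − (−2)·((−1) − (−2))/((−2) − 5) = −9/7.

−9/7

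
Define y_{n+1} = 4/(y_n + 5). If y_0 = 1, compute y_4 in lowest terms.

y_1 = 4/(1 + 5) = 2/3.
y_2 = 4/(2/3 + 5) = 12/17.
y_3 = 4/(12/17 + 5) = 68/97.
y_4 = 4/(68/97 + 5) = 388/553.

388/553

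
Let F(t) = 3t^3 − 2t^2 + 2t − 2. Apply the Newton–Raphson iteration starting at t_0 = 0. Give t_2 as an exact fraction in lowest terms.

6/7

F'(t) = 9t^2 − 4t + 2.
F(0) = −2, F'(0) = 2, so t_1 = 0 − (−2)/2 = 1.
F(1) = 1, F'(1) = 7, so t_2 = 1 − 1/7 = 6/7.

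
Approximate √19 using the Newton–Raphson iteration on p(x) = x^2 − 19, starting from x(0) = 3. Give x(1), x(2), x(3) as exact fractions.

p'(x) = 2x.
p(3) = −10, p'(3) = 6, so x(1) = 3 − (−10)/6 = 14/3.
p(14/3) = 25/9, p'(14/3) = 28/3, so x(2) = (14/3) − (25/9)/(28/3) = 367/84.
p(367/84) = 625/7056, p'(367/84) = 367/42, so x(3) = (367/84) − (625/7056)/(367/42) = 268753/61656.

x(1) = 14/3, x(2) = 367/84, x(3) = 268753/61656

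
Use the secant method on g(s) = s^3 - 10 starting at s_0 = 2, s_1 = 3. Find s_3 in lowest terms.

g(2) = -2, g(3) = 17. s_2 = 3 - 17·(3 - 2)/(17 - (-2)) = 40/19.
g(3) = 17, g(40/19) = -4590/6859. s_3 = (40/19) - (-4590/6859)·((40/19) - 3)/((-4590/6859) - 17) = 15250/7129.

15250/7129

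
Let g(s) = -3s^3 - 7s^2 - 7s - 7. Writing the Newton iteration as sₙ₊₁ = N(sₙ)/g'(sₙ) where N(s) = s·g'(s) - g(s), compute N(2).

g'(s) = -9s^2 - 14s - 7.
N(s) = s·g'(s) - g(s) = s·(-9s^2 - 14s - 7) - (-3s^3 - 7s^2 - 7s - 7) = -6s^3 - 7s^2 + 7.
N(2) = -69.

-69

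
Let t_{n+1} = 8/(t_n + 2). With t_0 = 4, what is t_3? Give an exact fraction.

t_1 = 8/(4 + 2) = 4/3.
t_2 = 8/(4/3 + 2) = 12/5.
t_3 = 8/(12/5 + 2) = 20/11.

20/11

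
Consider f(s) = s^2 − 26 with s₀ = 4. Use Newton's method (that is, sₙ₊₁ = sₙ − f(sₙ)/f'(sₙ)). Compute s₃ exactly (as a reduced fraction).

1468273/287952

f'(s) = 2s.
f(4) = −10, f'(4) = 8, so s₁ = 4 − (−10)/8 = 21/4.
f(21/4) = 25/16, f'(21/4) = 21/2, so s₂ = (21/4) − (25/16)/(21/2) = 857/168.
f(857/168) = 625/28224, f'(857/168) = 857/84, so s₃ = (857/168) − (625/28224)/(857/84) = 1468273/287952.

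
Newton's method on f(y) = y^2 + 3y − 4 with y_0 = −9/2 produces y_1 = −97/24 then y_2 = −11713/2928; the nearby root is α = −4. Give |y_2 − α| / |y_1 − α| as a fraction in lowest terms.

1/122

y_1 − α = −97/24 − (−4) = −97/24 + 4 = −1/24, so |y_1 − α| = 1/24.
y_2 − α = −11713/2928 − (−4) = −11713/2928 + 4 = −1/2928, so |y_2 − α| = 1/2928.
Ratio = (1/2928) / (1/24) = 1/122.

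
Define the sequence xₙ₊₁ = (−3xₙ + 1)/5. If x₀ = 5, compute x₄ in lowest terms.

x₁ = (−3·5 + 1)/5 = −14/5.
x₂ = (−3·(−14/5) + 1)/5 = 47/25.
x₃ = (−3·(47/25) + 1)/5 = −116/125.
x₄ = (−3·(−116/125) + 1)/5 = 473/625.

473/625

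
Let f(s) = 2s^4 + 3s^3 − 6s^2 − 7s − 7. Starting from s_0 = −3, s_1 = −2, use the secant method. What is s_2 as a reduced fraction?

−109/50

f(−3) = 41, f(−2) = −9. s_2 = (−2) − (−9)·((−2) − (−3))/((−9) − 41) = −109/50.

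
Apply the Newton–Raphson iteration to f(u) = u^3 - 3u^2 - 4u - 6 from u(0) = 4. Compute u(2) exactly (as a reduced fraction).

f'(u) = 3u^2 - 6u - 4.
f(4) = -6, f'(4) = 20, so u(1) = 4 - (-6)/20 = 43/10.
f(43/10) = 837/1000, f'(43/10) = 2567/100, so u(2) = (43/10) - (837/1000)/(2567/100) = 54772/12835.

54772/12835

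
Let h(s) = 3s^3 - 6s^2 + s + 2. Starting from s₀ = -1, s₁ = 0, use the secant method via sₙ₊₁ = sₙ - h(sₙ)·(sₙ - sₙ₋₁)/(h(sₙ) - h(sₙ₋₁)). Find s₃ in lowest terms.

-25/29

h(-1) = -8, h(0) = 2. s₂ = 0 - 2·(0 - (-1))/(2 - (-8)) = -1/5.
h(0) = 2, h(-1/5) = 192/125. s₃ = (-1/5) - (192/125)·((-1/5) - 0)/((192/125) - 2) = -25/29.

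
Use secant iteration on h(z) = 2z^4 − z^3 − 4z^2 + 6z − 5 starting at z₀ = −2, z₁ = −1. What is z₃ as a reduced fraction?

h(−2) = 7, h(−1) = −12. z₂ = (−1) − (−12)·((−1) − (−2))/((−12) − 7) = −31/19.
h(−1) = −12, h(−31/19) = −901992/130321. z₃ = (−31/19) − (−901992/130321)·((−31/19) − (−1))/((−901992/130321) − (−12)) = −45821/18385.

−45821/18385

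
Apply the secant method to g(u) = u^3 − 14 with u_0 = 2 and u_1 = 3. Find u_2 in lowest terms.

44/19

g(2) = −6, g(3) = 13. u_2 = 3 − 13·(3 − 2)/(13 − (−6)) = 44/19.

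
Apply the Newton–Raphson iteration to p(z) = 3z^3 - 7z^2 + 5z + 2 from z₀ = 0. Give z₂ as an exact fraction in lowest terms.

-438/1505

p'(z) = 9z^2 - 14z + 5.
p(0) = 2, p'(0) = 5, so z₁ = 0 - 2/5 = -2/5.
p(-2/5) = -164/125, p'(-2/5) = 301/25, so z₂ = (-2/5) - (-164/125)/(301/25) = -438/1505.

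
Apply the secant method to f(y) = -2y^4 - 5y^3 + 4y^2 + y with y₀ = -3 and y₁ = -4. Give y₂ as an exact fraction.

-70/23

f(-3) = 6, f(-4) = -132. y₂ = (-4) - (-132)·((-4) - (-3))/((-132) - 6) = -70/23.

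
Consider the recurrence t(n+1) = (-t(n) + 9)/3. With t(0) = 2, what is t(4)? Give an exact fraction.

t(1) = (-2 + 9)/3 = 7/3.
t(2) = (-(7/3) + 9)/3 = 20/9.
t(3) = (-(20/9) + 9)/3 = 61/27.
t(4) = (-(61/27) + 9)/3 = 182/81.

182/81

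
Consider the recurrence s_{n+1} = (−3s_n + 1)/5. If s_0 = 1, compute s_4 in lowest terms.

149/625

s_1 = (−3·1 + 1)/5 = −2/5.
s_2 = (−3·(−2/5) + 1)/5 = 11/25.
s_3 = (−3·(11/25) + 1)/5 = −8/125.
s_4 = (−3·(−8/125) + 1)/5 = 149/625.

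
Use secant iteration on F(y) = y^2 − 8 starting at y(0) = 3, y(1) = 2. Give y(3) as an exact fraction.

F(3) = 1, F(2) = −4. y(2) = 2 − (−4)·(2 − 3)/((−4) − 1) = 14/5.
F(2) = −4, F(14/5) = −4/25. y(3) = (14/5) − (−4/25)·((14/5) − 2)/((−4/25) − (−4)) = 17/6.

17/6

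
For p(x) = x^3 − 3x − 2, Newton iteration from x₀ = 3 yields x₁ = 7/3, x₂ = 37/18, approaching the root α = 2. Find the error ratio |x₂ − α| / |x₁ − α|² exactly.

1/2

x₁ − α = 7/3 − 2 = 1/3, so |x₁ − α| = 1/3.
x₂ − α = 37/18 − 2 = 1/18, so |x₂ − α| = 1/18.
|x₁ − α|² = 1/9.
Ratio = (1/18) / (1/9) = 1/2.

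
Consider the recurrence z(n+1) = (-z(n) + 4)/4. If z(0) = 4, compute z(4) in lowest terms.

13/16

z(1) = (-4 + 4)/4 = 0.
z(2) = (-0 + 4)/4 = 1.
z(3) = (-1 + 4)/4 = 3/4.
z(4) = (-(3/4) + 4)/4 = 13/16.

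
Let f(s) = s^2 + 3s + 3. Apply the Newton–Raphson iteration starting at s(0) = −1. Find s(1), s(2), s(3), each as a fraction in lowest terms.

f'(s) = 2s + 3.
f(−1) = 1, f'(−1) = 1, so s(1) = (−1) − 1/1 = −2.
f(−2) = 1, f'(−2) = −1, so s(2) = (−2) − 1/(−1) = −1.
f(−1) = 1, f'(−1) = 1, so s(3) = (−1) − 1/1 = −2.

s(1) = −2, s(2) = −1, s(3) = −2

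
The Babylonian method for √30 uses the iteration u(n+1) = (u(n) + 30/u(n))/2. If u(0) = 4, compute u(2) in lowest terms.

1009/184

u(1) = (4 + 30/4)/2 = 23/4.
u(2) = (23/4 + 30/(23/4))/2 = 1009/184.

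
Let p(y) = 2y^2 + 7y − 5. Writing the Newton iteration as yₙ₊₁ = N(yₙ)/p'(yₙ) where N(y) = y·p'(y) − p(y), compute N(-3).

23

p'(y) = 4y + 7.
N(y) = y·p'(y) − p(y) = y·(4y + 7) − (2y^2 + 7y − 5) = 2y^2 + 5.
N(-3) = 23.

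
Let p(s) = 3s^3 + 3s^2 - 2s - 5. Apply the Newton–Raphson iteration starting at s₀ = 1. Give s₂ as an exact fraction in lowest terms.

35093/32734

p'(s) = 9s^2 + 6s - 2.
p(1) = -1, p'(1) = 13, so s₁ = 1 - (-1)/13 = 14/13.
p(14/13) = 159/2197, p'(14/13) = 2518/169, so s₂ = (14/13) - (159/2197)/(2518/169) = 35093/32734.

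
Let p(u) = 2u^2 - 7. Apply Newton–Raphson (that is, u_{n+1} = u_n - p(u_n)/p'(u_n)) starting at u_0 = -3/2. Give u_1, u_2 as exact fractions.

p'(u) = 4u.
p(-3/2) = -5/2, p'(-3/2) = -6, so u_1 = (-3/2) - (-5/2)/(-6) = -23/12.
p(-23/12) = 25/72, p'(-23/12) = -23/3, so u_2 = (-23/12) - (25/72)/(-23/3) = -1033/552.

u_1 = -23/12, u_2 = -1033/552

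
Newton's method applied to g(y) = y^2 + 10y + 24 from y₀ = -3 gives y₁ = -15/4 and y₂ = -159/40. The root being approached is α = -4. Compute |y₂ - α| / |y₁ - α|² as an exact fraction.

y₁ - α = -15/4 - (-4) = -15/4 + 4 = 1/4, so |y₁ - α| = 1/4.
y₂ - α = -159/40 - (-4) = -159/40 + 4 = 1/40, so |y₂ - α| = 1/40.
|y₁ - α|² = 1/16.
Ratio = (1/40) / (1/16) = 2/5.

2/5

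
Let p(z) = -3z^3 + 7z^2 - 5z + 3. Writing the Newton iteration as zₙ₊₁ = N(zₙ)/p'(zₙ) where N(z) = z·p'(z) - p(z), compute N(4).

-275

p'(z) = -9z^2 + 14z - 5.
N(z) = z·p'(z) - p(z) = z·(-9z^2 + 14z - 5) - (-3z^3 + 7z^2 - 5z + 3) = -6z^3 + 7z^2 - 3.
N(4) = -275.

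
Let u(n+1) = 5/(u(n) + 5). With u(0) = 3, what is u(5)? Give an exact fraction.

310/363

u(1) = 5/(3 + 5) = 5/8.
u(2) = 5/(5/8 + 5) = 8/9.
u(3) = 5/(8/9 + 5) = 45/53.
u(4) = 5/(45/53 + 5) = 53/62.
u(5) = 5/(53/62 + 5) = 310/363.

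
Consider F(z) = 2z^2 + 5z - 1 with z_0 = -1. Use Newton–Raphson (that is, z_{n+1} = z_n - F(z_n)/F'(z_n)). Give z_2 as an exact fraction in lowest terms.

19/17

F'(z) = 4z + 5.
F(-1) = -4, F'(-1) = 1, so z_1 = (-1) - (-4)/1 = 3.
F(3) = 32, F'(3) = 17, so z_2 = 3 - 32/17 = 19/17.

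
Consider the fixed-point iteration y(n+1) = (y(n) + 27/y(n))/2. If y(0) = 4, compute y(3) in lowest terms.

y(1) = (4 + 27/4)/2 = 43/8.
y(2) = (43/8 + 27/(43/8))/2 = 3577/688.
y(3) = (3577/688 + 27/(3577/688))/2 = 25575217/4921952.

25575217/4921952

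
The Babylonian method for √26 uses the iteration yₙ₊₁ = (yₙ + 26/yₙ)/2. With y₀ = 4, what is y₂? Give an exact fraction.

y₁ = (4 + 26/4)/2 = 21/4.
y₂ = (21/4 + 26/(21/4))/2 = 857/168.

857/168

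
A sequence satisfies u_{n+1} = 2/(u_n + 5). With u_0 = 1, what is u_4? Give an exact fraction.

u_1 = 2/(1 + 5) = 1/3.
u_2 = 2/(1/3 + 5) = 3/8.
u_3 = 2/(3/8 + 5) = 16/43.
u_4 = 2/(16/43 + 5) = 86/231.

86/231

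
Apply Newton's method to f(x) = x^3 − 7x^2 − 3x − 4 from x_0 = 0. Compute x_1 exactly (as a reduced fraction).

f'(x) = 3x^2 − 14x − 3.
f(0) = −4, f'(0) = −3, so x_1 = 0 − (−4)/(−3) = −4/3.

−4/3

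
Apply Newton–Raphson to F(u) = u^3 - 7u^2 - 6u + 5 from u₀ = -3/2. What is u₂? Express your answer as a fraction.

F'(u) = 3u^2 - 14u - 6.
F(-3/2) = -41/8, F'(-3/2) = 87/4, so u₁ = (-3/2) - (-41/8)/(87/4) = -110/87.
F(-110/87) = -411845/658503, F'(-110/87) = 13874/841, so u₂ = (-110/87) - (-411845/658503)/(13874/841) = -1903345/1551906.

-1903345/1551906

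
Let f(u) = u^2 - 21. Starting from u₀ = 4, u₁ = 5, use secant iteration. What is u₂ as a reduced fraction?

f(4) = -5, f(5) = 4. u₂ = 5 - 4·(5 - 4)/(4 - (-5)) = 41/9.

41/9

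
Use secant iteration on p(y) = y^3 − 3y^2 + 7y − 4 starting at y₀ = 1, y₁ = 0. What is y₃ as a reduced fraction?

100/131

p(1) = 1, p(0) = −4. y₂ = 0 − (−4)·(0 − 1)/((−4) − 1) = 4/5.
p(0) = −4, p(4/5) = 24/125. y₃ = (4/5) − (24/125)·((4/5) − 0)/((24/125) − (−4)) = 100/131.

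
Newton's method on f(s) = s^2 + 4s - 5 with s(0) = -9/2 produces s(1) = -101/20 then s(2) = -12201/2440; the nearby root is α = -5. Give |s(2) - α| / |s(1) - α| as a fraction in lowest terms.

1/122

s(1) - α = -101/20 - (-5) = -101/20 + 5 = -1/20, so |s(1) - α| = 1/20.
s(2) - α = -12201/2440 - (-5) = -12201/2440 + 5 = -1/2440, so |s(2) - α| = 1/2440.
Ratio = (1/2440) / (1/20) = 1/122.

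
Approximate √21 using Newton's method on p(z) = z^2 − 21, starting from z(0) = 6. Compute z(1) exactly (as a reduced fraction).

p'(z) = 2z.
p(6) = 15, p'(6) = 12, so z(1) = 6 − 15/12 = 19/4.

19/4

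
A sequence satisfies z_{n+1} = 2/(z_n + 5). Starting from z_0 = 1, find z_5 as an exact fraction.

z_1 = 2/(1 + 5) = 1/3.
z_2 = 2/(1/3 + 5) = 3/8.
z_3 = 2/(3/8 + 5) = 16/43.
z_4 = 2/(16/43 + 5) = 86/231.
z_5 = 2/(86/231 + 5) = 462/1241.

462/1241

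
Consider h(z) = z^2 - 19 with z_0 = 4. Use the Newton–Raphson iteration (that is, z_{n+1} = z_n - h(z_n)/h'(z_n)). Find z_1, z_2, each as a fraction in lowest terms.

h'(z) = 2z.
h(4) = -3, h'(4) = 8, so z_1 = 4 - (-3)/8 = 35/8.
h(35/8) = 9/64, h'(35/8) = 35/4, so z_2 = (35/8) - (9/64)/(35/4) = 2441/560.

z_1 = 35/8, z_2 = 2441/560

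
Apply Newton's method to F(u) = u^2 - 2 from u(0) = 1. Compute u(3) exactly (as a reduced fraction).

F'(u) = 2u.
F(1) = -1, F'(1) = 2, so u(1) = 1 - (-1)/2 = 3/2.
F(3/2) = 1/4, F'(3/2) = 3, so u(2) = (3/2) - (1/4)/3 = 17/12.
F(17/12) = 1/144, F'(17/12) = 17/6, so u(3) = (17/12) - (1/144)/(17/6) = 577/408.

577/408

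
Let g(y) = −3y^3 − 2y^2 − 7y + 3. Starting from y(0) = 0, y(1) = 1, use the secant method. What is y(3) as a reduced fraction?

g(0) = 3, g(1) = −9. y(2) = 1 − (−9)·(1 − 0)/((−9) − 3) = 1/4.
g(1) = −9, g(1/4) = 69/64. y(3) = (1/4) − (69/64)·((1/4) − 1)/((69/64) − (−9)) = 71/215.

71/215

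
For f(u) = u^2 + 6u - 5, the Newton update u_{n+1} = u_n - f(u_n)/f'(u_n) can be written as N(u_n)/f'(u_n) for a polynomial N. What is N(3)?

14

f'(u) = 2u + 6.
N(u) = u·f'(u) - f(u) = u·(2u + 6) - (u^2 + 6u - 5) = u^2 + 5.
N(3) = 14.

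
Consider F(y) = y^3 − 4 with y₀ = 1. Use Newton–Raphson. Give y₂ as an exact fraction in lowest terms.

F'(y) = 3y^2.
F(1) = −3, F'(1) = 3, so y₁ = 1 − (−3)/3 = 2.
F(2) = 4, F'(2) = 12, so y₂ = 2 − 4/12 = 5/3.

5/3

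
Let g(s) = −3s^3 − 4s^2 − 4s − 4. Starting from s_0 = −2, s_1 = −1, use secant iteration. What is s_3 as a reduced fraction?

g(−2) = 12, g(−1) = −1. s_2 = (−1) − (−1)·((−1) − (−2))/((−1) − 12) = −14/13.
g(−1) = −1, g(−14/13) = −1284/2197. s_3 = (−14/13) − (−1284/2197)·((−14/13) − (−1))/((−1284/2197) − (−1)) = −1082/913.

−1082/913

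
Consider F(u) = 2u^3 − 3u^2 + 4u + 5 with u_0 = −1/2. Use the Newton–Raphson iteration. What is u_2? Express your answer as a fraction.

−161385/229058

F'(u) = 6u^2 − 6u + 4.
F(−1/2) = 2, F'(−1/2) = 17/2, so u_1 = (−1/2) − 2/(17/2) = −25/34.
F(−25/34) = −1760/4913, F'(−25/34) = 6737/578, so u_2 = (−25/34) − (−1760/4913)/(6737/578) = −161385/229058.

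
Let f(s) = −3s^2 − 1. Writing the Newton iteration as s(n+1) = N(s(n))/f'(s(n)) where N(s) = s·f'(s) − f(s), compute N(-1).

f'(s) = −6s.
N(s) = s·f'(s) − f(s) = s·(−6s) − (−3s^2 − 1) = −3s^2 + 1.
N(-1) = −2.

−2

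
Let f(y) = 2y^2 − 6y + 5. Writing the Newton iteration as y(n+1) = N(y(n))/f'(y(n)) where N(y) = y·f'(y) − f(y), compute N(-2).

f'(y) = 4y − 6.
N(y) = y·f'(y) − f(y) = y·(4y − 6) − (2y^2 − 6y + 5) = 2y^2 − 5.
N(-2) = 3.

3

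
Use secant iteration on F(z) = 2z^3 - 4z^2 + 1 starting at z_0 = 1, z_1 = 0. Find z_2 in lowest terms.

1/2

F(1) = -1, F(0) = 1. z_2 = 0 - 1·(0 - 1)/(1 - (-1)) = 1/2.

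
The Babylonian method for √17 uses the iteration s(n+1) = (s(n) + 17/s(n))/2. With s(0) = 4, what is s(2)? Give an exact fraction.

2177/528

s(1) = (4 + 17/4)/2 = 33/8.
s(2) = (33/8 + 17/(33/8))/2 = 2177/528.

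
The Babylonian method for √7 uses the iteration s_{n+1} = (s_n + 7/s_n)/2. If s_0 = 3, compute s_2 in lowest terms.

127/48

s_1 = (3 + 7/3)/2 = 8/3.
s_2 = (8/3 + 7/(8/3))/2 = 127/48.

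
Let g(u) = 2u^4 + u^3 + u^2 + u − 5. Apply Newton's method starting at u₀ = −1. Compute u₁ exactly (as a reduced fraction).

g'(u) = 8u^3 + 3u^2 + 2u + 1.
g(−1) = −4, g'(−1) = −6, so u₁ = (−1) − (−4)/(−6) = −5/3.

−5/3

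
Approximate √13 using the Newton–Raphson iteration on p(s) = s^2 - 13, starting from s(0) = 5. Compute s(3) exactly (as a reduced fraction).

117487/32585

p'(s) = 2s.
p(5) = 12, p'(5) = 10, so s(1) = 5 - 12/10 = 19/5.
p(19/5) = 36/25, p'(19/5) = 38/5, so s(2) = (19/5) - (36/25)/(38/5) = 343/95.
p(343/95) = 324/9025, p'(343/95) = 686/95, so s(3) = (343/95) - (324/9025)/(686/95) = 117487/32585.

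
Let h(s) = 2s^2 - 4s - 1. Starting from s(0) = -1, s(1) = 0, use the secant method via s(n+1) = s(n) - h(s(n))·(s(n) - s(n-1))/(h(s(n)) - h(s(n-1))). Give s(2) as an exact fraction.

h(-1) = 5, h(0) = -1. s(2) = 0 - (-1)·(0 - (-1))/((-1) - 5) = -1/6.

-1/6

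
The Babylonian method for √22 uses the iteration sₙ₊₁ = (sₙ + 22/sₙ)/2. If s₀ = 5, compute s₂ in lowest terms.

4409/940

s₁ = (5 + 22/5)/2 = 47/10.
s₂ = (47/10 + 22/(47/10))/2 = 4409/940.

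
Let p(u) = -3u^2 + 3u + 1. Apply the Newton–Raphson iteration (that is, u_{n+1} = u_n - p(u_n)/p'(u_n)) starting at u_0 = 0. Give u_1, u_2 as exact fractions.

u_1 = -1/3, u_2 = -4/15

p'(u) = -6u + 3.
p(0) = 1, p'(0) = 3, so u_1 = 0 - 1/3 = -1/3.
p(-1/3) = -1/3, p'(-1/3) = 5, so u_2 = (-1/3) - (-1/3)/5 = -4/15.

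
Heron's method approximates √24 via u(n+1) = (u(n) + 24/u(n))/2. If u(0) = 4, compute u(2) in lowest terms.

49/10

u(1) = (4 + 24/4)/2 = 5.
u(2) = (5 + 24/5)/2 = 49/10.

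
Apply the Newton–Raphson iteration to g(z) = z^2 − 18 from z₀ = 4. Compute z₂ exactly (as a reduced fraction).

577/136

g'(z) = 2z.
g(4) = −2, g'(4) = 8, so z₁ = 4 − (−2)/8 = 17/4.
g(17/4) = 1/16, g'(17/4) = 17/2, so z₂ = (17/4) − (1/16)/(17/2) = 577/136.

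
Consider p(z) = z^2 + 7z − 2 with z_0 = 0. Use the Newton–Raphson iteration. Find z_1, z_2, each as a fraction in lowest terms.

p'(z) = 2z + 7.
p(0) = −2, p'(0) = 7, so z_1 = 0 − (−2)/7 = 2/7.
p(2/7) = 4/49, p'(2/7) = 53/7, so z_2 = (2/7) − (4/49)/(53/7) = 102/371.

z_1 = 2/7, z_2 = 102/371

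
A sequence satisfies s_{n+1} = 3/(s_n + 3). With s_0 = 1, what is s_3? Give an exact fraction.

s_1 = 3/(1 + 3) = 3/4.
s_2 = 3/(3/4 + 3) = 4/5.
s_3 = 3/(4/5 + 3) = 15/19.

15/19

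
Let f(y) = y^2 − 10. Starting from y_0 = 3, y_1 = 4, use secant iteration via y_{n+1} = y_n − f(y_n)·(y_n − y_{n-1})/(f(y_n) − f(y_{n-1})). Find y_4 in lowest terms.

f(3) = −1, f(4) = 6. y_2 = 4 − 6·(4 − 3)/(6 − (−1)) = 22/7.
f(4) = 6, f(22/7) = −6/49. y_3 = (22/7) − (−6/49)·((22/7) − 4)/((−6/49) − 6) = 79/25.
f(22/7) = −6/49, f(79/25) = −9/625. y_4 = (79/25) − (−9/625)·((79/25) − (22/7))/((−9/625) − (−6/49)) = 3488/1103.

3488/1103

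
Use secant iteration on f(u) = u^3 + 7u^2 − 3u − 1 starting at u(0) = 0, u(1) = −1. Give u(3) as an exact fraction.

−67/391

f(0) = −1, f(−1) = 8. u(2) = (−1) − 8·((−1) − 0)/(8 − (−1)) = −1/9.
f(−1) = 8, f(−1/9) = −424/729. u(3) = (−1/9) − (−424/729)·((−1/9) − (−1))/((−424/729) − 8) = −67/391.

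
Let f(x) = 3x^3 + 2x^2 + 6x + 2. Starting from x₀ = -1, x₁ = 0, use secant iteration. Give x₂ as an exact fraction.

-2/7

f(-1) = -5, f(0) = 2. x₂ = 0 - 2·(0 - (-1))/(2 - (-5)) = -2/7.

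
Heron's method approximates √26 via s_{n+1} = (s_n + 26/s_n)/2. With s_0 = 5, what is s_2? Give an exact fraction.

5201/1020

s_1 = (5 + 26/5)/2 = 51/10.
s_2 = (51/10 + 26/(51/10))/2 = 5201/1020.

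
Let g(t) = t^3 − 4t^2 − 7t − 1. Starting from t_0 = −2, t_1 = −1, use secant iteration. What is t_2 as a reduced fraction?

g(−2) = −11, g(−1) = 1. t_2 = (−1) − 1·((−1) − (−2))/(1 − (−11)) = −13/12.

−13/12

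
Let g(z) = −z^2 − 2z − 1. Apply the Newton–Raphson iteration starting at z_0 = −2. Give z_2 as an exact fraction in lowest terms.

g'(z) = −2z − 2.
g(−2) = −1, g'(−2) = 2, so z_1 = (−2) − (−1)/2 = −3/2.
g(−3/2) = −1/4, g'(−3/2) = 1, so z_2 = (−3/2) − (−1/4)/1 = −5/4.

−5/4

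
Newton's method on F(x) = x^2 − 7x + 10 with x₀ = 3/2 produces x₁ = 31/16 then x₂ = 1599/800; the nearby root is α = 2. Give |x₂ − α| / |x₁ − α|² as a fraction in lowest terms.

x₁ − α = 31/16 − 2 = −1/16, so |x₁ − α| = 1/16.
x₂ − α = 1599/800 − 2 = −1/800, so |x₂ − α| = 1/800.
|x₁ − α|² = 1/256.
Ratio = (1/800) / (1/256) = 8/25.

8/25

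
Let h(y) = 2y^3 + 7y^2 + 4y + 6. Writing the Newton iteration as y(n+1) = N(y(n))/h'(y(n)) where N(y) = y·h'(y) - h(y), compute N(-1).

h'(y) = 6y^2 + 14y + 4.
N(y) = y·h'(y) - h(y) = y·(6y^2 + 14y + 4) - (2y^3 + 7y^2 + 4y + 6) = 4y^3 + 7y^2 - 6.
N(-1) = -3.

-3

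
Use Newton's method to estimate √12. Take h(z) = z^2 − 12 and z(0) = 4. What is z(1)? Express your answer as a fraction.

h'(z) = 2z.
h(4) = 4, h'(4) = 8, so z(1) = 4 − 4/8 = 7/2.

7/2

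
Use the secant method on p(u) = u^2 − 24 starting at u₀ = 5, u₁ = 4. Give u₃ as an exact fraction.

p(5) = 1, p(4) = −8. u₂ = 4 − (−8)·(4 − 5)/((−8) − 1) = 44/9.
p(4) = −8, p(44/9) = −8/81. u₃ = (44/9) − (−8/81)·((44/9) − 4)/((−8/81) − (−8)) = 49/10.

49/10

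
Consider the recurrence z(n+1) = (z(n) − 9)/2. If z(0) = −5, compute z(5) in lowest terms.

z(1) = ((−5) − 9)/2 = −7.
z(2) = ((−7) − 9)/2 = −8.
z(3) = ((−8) − 9)/2 = −17/2.
z(4) = ((−17/2) − 9)/2 = −35/4.
z(5) = ((−35/4) − 9)/2 = −71/8.

−71/8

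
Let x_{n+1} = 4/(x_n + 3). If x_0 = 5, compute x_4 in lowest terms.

116/115

x_1 = 4/(5 + 3) = 1/2.
x_2 = 4/(1/2 + 3) = 8/7.
x_3 = 4/(8/7 + 3) = 28/29.
x_4 = 4/(28/29 + 3) = 116/115.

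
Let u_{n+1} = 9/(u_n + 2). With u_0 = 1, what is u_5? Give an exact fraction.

u_1 = 9/(1 + 2) = 3.
u_2 = 9/(3 + 2) = 9/5.
u_3 = 9/(9/5 + 2) = 45/19.
u_4 = 9/(45/19 + 2) = 171/83.
u_5 = 9/(171/83 + 2) = 747/337.

747/337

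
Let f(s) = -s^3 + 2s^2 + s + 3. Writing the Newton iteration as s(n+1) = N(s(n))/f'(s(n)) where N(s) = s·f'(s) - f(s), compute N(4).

f'(s) = -3s^2 + 4s + 1.
N(s) = s·f'(s) - f(s) = s·(-3s^2 + 4s + 1) - (-s^3 + 2s^2 + s + 3) = -2s^3 + 2s^2 - 3.
N(4) = -99.

-99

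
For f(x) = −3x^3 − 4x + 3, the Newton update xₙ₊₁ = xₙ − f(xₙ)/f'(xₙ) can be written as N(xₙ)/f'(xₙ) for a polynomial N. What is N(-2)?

f'(x) = −9x^2 − 4.
N(x) = x·f'(x) − f(x) = x·(−9x^2 − 4) − (−3x^3 − 4x + 3) = −6x^3 − 3.
N(-2) = 45.

45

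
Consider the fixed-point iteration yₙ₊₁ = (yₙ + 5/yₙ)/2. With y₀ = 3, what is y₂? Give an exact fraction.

y₁ = (3 + 5/3)/2 = 7/3.
y₂ = (7/3 + 5/(7/3))/2 = 47/21.

47/21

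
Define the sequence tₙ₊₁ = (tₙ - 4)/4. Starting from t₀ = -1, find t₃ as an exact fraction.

-85/64

t₁ = ((-1) - 4)/4 = -5/4.
t₂ = ((-5/4) - 4)/4 = -21/16.
t₃ = ((-21/16) - 4)/4 = -85/64.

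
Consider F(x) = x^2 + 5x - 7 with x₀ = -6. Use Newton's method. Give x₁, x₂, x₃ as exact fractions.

F'(x) = 2x + 5.
F(-6) = -1, F'(-6) = -7, so x₁ = (-6) - (-1)/(-7) = -43/7.
F(-43/7) = 1/49, F'(-43/7) = -51/7, so x₂ = (-43/7) - (1/49)/(-51/7) = -2192/357.
F(-2192/357) = 1/127449, F'(-2192/357) = -2599/357, so x₃ = (-2192/357) - (1/127449)/(-2599/357) = -5697007/927843.

x₁ = -43/7, x₂ = -2192/357, x₃ = -5697007/927843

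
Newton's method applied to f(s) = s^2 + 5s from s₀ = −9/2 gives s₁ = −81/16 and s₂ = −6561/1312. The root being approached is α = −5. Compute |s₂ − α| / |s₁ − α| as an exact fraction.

1/82

s₁ − α = −81/16 − (−5) = −81/16 + 5 = −1/16, so |s₁ − α| = 1/16.
s₂ − α = −6561/1312 − (−5) = −6561/1312 + 5 = −1/1312, so |s₂ − α| = 1/1312.
Ratio = (1/1312) / (1/16) = 1/82.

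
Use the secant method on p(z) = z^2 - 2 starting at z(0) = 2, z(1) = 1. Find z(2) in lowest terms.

p(2) = 2, p(1) = -1. z(2) = 1 - (-1)·(1 - 2)/((-1) - 2) = 4/3.

4/3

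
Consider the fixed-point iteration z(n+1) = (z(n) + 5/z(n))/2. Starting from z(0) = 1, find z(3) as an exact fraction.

z(1) = (1 + 5/1)/2 = 3.
z(2) = (3 + 5/3)/2 = 7/3.
z(3) = (7/3 + 5/(7/3))/2 = 47/21.

47/21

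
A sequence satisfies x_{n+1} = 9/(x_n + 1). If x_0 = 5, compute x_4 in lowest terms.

207/68

x_1 = 9/(5 + 1) = 3/2.
x_2 = 9/(3/2 + 1) = 18/5.
x_3 = 9/(18/5 + 1) = 45/23.
x_4 = 9/(45/23 + 1) = 207/68.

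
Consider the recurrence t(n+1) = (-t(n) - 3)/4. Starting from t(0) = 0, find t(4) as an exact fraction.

t(1) = (-0 - 3)/4 = -3/4.
t(2) = (-(-3/4) - 3)/4 = -9/16.
t(3) = (-(-9/16) - 3)/4 = -39/64.
t(4) = (-(-39/64) - 3)/4 = -153/256.

-153/256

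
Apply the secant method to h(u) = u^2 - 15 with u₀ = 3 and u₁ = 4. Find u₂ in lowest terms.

h(3) = -6, h(4) = 1. u₂ = 4 - 1·(4 - 3)/(1 - (-6)) = 27/7.

27/7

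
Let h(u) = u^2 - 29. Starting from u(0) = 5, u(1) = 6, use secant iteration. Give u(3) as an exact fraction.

673/125

h(5) = -4, h(6) = 7. u(2) = 6 - 7·(6 - 5)/(7 - (-4)) = 59/11.
h(6) = 7, h(59/11) = -28/121. u(3) = (59/11) - (-28/121)·((59/11) - 6)/((-28/121) - 7) = 673/125.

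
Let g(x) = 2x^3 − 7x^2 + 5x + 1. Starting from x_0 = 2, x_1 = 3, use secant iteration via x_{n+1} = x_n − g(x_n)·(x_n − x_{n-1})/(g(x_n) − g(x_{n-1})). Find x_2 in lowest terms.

g(2) = −1, g(3) = 7. x_2 = 3 − 7·(3 − 2)/(7 − (−1)) = 17/8.

17/8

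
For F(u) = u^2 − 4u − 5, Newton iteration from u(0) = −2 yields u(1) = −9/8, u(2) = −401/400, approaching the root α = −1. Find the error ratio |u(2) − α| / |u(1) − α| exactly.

u(1) − α = −9/8 − (−1) = −9/8 + 1 = −1/8, so |u(1) − α| = 1/8.
u(2) − α = −401/400 − (−1) = −401/400 + 1 = −1/400, so |u(2) − α| = 1/400.
Ratio = (1/400) / (1/8) = 1/50.

1/50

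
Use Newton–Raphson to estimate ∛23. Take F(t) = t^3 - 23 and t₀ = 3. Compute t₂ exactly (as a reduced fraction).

1365775/480249

F'(t) = 3t^2.
F(3) = 4, F'(3) = 27, so t₁ = 3 - 4/27 = 77/27.
F(77/27) = 3824/19683, F'(77/27) = 5929/243, so t₂ = (77/27) - (3824/19683)/(5929/243) = 1365775/480249.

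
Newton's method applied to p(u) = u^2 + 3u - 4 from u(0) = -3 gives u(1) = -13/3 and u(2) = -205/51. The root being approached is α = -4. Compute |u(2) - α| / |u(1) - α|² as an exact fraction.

3/17

u(1) - α = -13/3 - (-4) = -13/3 + 4 = -1/3, so |u(1) - α| = 1/3.
u(2) - α = -205/51 - (-4) = -205/51 + 4 = -1/51, so |u(2) - α| = 1/51.
|u(1) - α|² = 1/9.
Ratio = (1/51) / (1/9) = 3/17.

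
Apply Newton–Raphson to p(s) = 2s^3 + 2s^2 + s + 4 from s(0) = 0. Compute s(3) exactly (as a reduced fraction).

-1522732/733779

p'(s) = 6s^2 + 4s + 1.
p(0) = 4, p'(0) = 1, so s(1) = 0 - 4/1 = -4.
p(-4) = -96, p'(-4) = 81, so s(2) = (-4) - (-96)/81 = -76/27.
p(-76/27) = -542720/19683, p'(-76/27) = 9059/243, so s(3) = (-76/27) - (-542720/19683)/(9059/243) = -1522732/733779.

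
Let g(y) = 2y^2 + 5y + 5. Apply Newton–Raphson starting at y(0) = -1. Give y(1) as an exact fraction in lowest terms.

g'(y) = 4y + 5.
g(-1) = 2, g'(-1) = 1, so y(1) = (-1) - 2/1 = -3.

-3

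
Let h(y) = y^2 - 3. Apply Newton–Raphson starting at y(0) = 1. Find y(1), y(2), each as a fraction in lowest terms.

y(1) = 2, y(2) = 7/4

h'(y) = 2y.
h(1) = -2, h'(1) = 2, so y(1) = 1 - (-2)/2 = 2.
h(2) = 1, h'(2) = 4, so y(2) = 2 - 1/4 = 7/4.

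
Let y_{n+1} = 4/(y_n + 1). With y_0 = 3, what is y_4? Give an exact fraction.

12/7

y_1 = 4/(3 + 1) = 1.
y_2 = 4/(1 + 1) = 2.
y_3 = 4/(2 + 1) = 4/3.
y_4 = 4/(4/3 + 1) = 12/7.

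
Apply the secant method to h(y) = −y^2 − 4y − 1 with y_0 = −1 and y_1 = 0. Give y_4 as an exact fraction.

−15/56

h(−1) = 2, h(0) = −1. y_2 = 0 − (−1)·(0 − (−1))/((−1) − 2) = −1/3.
h(0) = −1, h(−1/3) = 2/9. y_3 = (−1/3) − (2/9)·((−1/3) − 0)/((2/9) − (−1)) = −3/11.
h(−1/3) = 2/9, h(−3/11) = 2/121. y_4 = (−3/11) − (2/121)·((−3/11) − (−1/3))/((2/121) − (2/9)) = −15/56.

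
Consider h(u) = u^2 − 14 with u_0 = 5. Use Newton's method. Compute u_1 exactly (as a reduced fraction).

39/10

h'(u) = 2u.
h(5) = 11, h'(5) = 10, so u_1 = 5 − 11/10 = 39/10.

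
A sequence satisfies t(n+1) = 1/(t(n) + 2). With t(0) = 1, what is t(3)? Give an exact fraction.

7/17

t(1) = 1/(1 + 2) = 1/3.
t(2) = 1/(1/3 + 2) = 3/7.
t(3) = 1/(3/7 + 2) = 7/17.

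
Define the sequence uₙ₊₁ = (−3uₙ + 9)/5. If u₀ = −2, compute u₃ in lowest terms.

9/5

u₁ = (−3·(−2) + 9)/5 = 3.
u₂ = (−3·3 + 9)/5 = 0.
u₃ = (−3·0 + 9)/5 = 9/5.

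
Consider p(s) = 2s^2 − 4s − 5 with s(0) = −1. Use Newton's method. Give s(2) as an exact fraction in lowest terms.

p'(s) = 4s − 4.
p(−1) = 1, p'(−1) = −8, so s(1) = (−1) − 1/(−8) = −7/8.
p(−7/8) = 1/32, p'(−7/8) = −15/2, so s(2) = (−7/8) − (1/32)/(−15/2) = −209/240.

−209/240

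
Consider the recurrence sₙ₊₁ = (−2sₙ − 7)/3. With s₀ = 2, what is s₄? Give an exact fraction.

−59/81

s₁ = (−2·2 − 7)/3 = −11/3.
s₂ = (−2·(−11/3) − 7)/3 = 1/9.
s₃ = (−2·(1/9) − 7)/3 = −65/27.
s₄ = (−2·(−65/27) − 7)/3 = −59/81.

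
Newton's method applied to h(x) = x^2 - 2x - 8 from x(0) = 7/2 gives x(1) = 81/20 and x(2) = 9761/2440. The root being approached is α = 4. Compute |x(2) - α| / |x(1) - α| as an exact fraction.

x(1) - α = 81/20 - 4 = 1/20, so |x(1) - α| = 1/20.
x(2) - α = 9761/2440 - 4 = 1/2440, so |x(2) - α| = 1/2440.
Ratio = (1/2440) / (1/20) = 1/122.

1/122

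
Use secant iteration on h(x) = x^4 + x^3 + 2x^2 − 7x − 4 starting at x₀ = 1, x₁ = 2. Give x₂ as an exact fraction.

4/3

h(1) = −7, h(2) = 14. x₂ = 2 − 14·(2 − 1)/(14 − (−7)) = 4/3.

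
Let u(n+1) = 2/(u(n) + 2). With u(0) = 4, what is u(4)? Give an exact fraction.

20/27

u(1) = 2/(4 + 2) = 1/3.
u(2) = 2/(1/3 + 2) = 6/7.
u(3) = 2/(6/7 + 2) = 7/10.
u(4) = 2/(7/10 + 2) = 20/27.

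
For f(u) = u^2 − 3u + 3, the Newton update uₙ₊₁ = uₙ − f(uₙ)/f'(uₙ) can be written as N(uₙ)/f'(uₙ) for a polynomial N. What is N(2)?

f'(u) = 2u − 3.
N(u) = u·f'(u) − f(u) = u·(2u − 3) − (u^2 − 3u + 3) = u^2 − 3.
N(2) = 1.

1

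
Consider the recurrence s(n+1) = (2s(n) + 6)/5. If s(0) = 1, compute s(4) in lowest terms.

s(1) = (2·1 + 6)/5 = 8/5.
s(2) = (2·(8/5) + 6)/5 = 46/25.
s(3) = (2·(46/25) + 6)/5 = 242/125.
s(4) = (2·(242/125) + 6)/5 = 1234/625.

1234/625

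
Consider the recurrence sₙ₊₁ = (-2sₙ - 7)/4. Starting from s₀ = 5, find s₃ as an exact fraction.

-31/16

s₁ = (-2·5 - 7)/4 = -17/4.
s₂ = (-2·(-17/4) - 7)/4 = 3/8.
s₃ = (-2·(3/8) - 7)/4 = -31/16.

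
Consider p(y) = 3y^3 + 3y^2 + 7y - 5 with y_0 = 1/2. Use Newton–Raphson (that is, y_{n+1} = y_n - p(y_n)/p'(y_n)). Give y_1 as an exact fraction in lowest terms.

26/49

p'(y) = 9y^2 + 6y + 7.
p(1/2) = -3/8, p'(1/2) = 49/4, so y_1 = (1/2) - (-3/8)/(49/4) = 26/49.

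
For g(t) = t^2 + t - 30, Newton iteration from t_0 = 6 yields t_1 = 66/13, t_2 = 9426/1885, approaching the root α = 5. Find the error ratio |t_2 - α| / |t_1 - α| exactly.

t_1 - α = 66/13 - 5 = 1/13, so |t_1 - α| = 1/13.
t_2 - α = 9426/1885 - 5 = 1/1885, so |t_2 - α| = 1/1885.
Ratio = (1/1885) / (1/13) = 1/145.

1/145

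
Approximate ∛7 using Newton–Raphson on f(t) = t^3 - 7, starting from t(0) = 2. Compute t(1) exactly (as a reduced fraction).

f'(t) = 3t^2.
f(2) = 1, f'(2) = 12, so t(1) = 2 - 1/12 = 23/12.

23/12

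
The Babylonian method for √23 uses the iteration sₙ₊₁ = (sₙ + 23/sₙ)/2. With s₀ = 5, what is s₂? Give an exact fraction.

1151/240

s₁ = (5 + 23/5)/2 = 24/5.
s₂ = (24/5 + 23/(24/5))/2 = 1151/240.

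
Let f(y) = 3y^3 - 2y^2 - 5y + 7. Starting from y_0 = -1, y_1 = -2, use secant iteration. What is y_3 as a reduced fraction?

-6214/4317

f(-1) = 7, f(-2) = -15. y_2 = (-2) - (-15)·((-2) - (-1))/((-15) - 7) = -29/22.
f(-2) = -15, f(-29/22) = 34545/10648. y_3 = (-29/22) - (34545/10648)·((-29/22) - (-2))/((34545/10648) - (-15)) = -6214/4317.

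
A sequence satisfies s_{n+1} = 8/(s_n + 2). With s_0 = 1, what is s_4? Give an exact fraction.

s_1 = 8/(1 + 2) = 8/3.
s_2 = 8/(8/3 + 2) = 12/7.
s_3 = 8/(12/7 + 2) = 28/13.
s_4 = 8/(28/13 + 2) = 52/27.

52/27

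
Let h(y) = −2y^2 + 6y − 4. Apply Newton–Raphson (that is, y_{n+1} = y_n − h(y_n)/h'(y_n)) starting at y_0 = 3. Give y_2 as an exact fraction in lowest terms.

h'(y) = −4y + 6.
h(3) = −4, h'(3) = −6, so y_1 = 3 − (−4)/(−6) = 7/3.
h(7/3) = −8/9, h'(7/3) = −10/3, so y_2 = (7/3) − (−8/9)/(−10/3) = 31/15.

31/15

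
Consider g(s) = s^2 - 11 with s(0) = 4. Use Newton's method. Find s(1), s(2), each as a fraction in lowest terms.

s(1) = 27/8, s(2) = 1433/432

g'(s) = 2s.
g(4) = 5, g'(4) = 8, so s(1) = 4 - 5/8 = 27/8.
g(27/8) = 25/64, g'(27/8) = 27/4, so s(2) = (27/8) - (25/64)/(27/4) = 1433/432.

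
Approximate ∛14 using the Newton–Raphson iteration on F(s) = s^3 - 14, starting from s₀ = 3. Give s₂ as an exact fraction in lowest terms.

F'(s) = 3s^2.
F(3) = 13, F'(3) = 27, so s₁ = 3 - 13/27 = 68/27.
F(68/27) = 38870/19683, F'(68/27) = 4624/243, so s₂ = (68/27) - (38870/19683)/(4624/243) = 452213/187272.

452213/187272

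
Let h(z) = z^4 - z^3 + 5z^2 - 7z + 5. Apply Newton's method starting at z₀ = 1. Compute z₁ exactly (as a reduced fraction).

h'(z) = 4z^3 - 3z^2 + 10z - 7.
h(1) = 3, h'(1) = 4, so z₁ = 1 - 3/4 = 1/4.

1/4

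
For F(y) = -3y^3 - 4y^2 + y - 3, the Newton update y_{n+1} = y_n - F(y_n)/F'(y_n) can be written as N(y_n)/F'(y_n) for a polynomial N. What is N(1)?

F'(y) = -9y^2 - 8y + 1.
N(y) = y·F'(y) - F(y) = y·(-9y^2 - 8y + 1) - (-3y^3 - 4y^2 + y - 3) = -6y^3 - 4y^2 + 3.
N(1) = -7.

-7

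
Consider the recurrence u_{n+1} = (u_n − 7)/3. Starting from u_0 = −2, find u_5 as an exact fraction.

−283/81

u_1 = ((−2) − 7)/3 = −3.
u_2 = ((−3) − 7)/3 = −10/3.
u_3 = ((−10/3) − 7)/3 = −31/9.
u_4 = ((−31/9) − 7)/3 = −94/27.
u_5 = ((−94/27) − 7)/3 = −283/81.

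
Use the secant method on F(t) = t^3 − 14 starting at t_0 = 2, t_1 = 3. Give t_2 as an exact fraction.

44/19

F(2) = −6, F(3) = 13. t_2 = 3 − 13·(3 − 2)/(13 − (−6)) = 44/19.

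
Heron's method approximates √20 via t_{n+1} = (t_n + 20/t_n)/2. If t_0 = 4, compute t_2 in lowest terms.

161/36

t_1 = (4 + 20/4)/2 = 9/2.
t_2 = (9/2 + 20/(9/2))/2 = 161/36.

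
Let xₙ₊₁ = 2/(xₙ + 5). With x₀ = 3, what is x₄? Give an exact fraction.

226/607

x₁ = 2/(3 + 5) = 1/4.
x₂ = 2/(1/4 + 5) = 8/21.
x₃ = 2/(8/21 + 5) = 42/113.
x₄ = 2/(42/113 + 5) = 226/607.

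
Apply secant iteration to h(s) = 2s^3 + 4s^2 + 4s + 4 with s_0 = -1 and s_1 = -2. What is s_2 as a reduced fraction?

-4/3

h(-1) = 2, h(-2) = -4. s_2 = (-2) - (-4)·((-2) - (-1))/((-4) - 2) = -4/3.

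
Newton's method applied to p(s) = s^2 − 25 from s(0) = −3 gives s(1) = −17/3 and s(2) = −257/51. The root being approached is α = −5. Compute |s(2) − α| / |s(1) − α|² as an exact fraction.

s(1) − α = −17/3 − (−5) = −17/3 + 5 = −2/3, so |s(1) − α| = 2/3.
s(2) − α = −257/51 − (−5) = −257/51 + 5 = −2/51, so |s(2) − α| = 2/51.
|s(1) − α|² = 4/9.
Ratio = (2/51) / (4/9) = 3/34.

3/34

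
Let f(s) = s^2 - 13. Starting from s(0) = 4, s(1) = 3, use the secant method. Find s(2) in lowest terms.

f(4) = 3, f(3) = -4. s(2) = 3 - (-4)·(3 - 4)/((-4) - 3) = 25/7.

25/7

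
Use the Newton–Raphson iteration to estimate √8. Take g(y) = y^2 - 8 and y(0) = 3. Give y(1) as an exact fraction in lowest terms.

g'(y) = 2y.
g(3) = 1, g'(3) = 6, so y(1) = 3 - 1/6 = 17/6.

17/6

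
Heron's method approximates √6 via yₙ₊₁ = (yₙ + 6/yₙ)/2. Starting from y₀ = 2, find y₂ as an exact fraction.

y₁ = (2 + 6/2)/2 = 5/2.
y₂ = (5/2 + 6/(5/2))/2 = 49/20.

49/20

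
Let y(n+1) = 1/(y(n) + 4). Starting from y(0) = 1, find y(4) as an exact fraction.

y(1) = 1/(1 + 4) = 1/5.
y(2) = 1/(1/5 + 4) = 5/21.
y(3) = 1/(5/21 + 4) = 21/89.
y(4) = 1/(21/89 + 4) = 89/377.

89/377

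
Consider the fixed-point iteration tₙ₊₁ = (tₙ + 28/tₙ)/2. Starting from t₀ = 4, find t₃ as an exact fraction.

108497/20504

t₁ = (4 + 28/4)/2 = 11/2.
t₂ = (11/2 + 28/(11/2))/2 = 233/44.
t₃ = (233/44 + 28/(233/44))/2 = 108497/20504.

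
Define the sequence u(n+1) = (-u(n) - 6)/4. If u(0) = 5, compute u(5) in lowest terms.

-1235/1024

u(1) = (-5 - 6)/4 = -11/4.
u(2) = (-(-11/4) - 6)/4 = -13/16.
u(3) = (-(-13/16) - 6)/4 = -83/64.
u(4) = (-(-83/64) - 6)/4 = -301/256.
u(5) = (-(-301/256) - 6)/4 = -1235/1024.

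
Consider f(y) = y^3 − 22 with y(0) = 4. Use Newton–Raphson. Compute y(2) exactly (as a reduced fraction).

f'(y) = 3y^2.
f(4) = 42, f'(4) = 48, so y(1) = 4 − 42/48 = 25/8.
f(25/8) = 4361/512, f'(25/8) = 1875/64, so y(2) = (25/8) − (4361/512)/(1875/64) = 21257/7500.

21257/7500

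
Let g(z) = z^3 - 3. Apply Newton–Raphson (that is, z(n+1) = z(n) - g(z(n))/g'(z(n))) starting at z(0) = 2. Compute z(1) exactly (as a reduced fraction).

g'(z) = 3z^2.
g(2) = 5, g'(2) = 12, so z(1) = 2 - 5/12 = 19/12.

19/12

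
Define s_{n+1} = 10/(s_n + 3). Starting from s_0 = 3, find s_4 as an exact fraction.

180/89

s_1 = 10/(3 + 3) = 5/3.
s_2 = 10/(5/3 + 3) = 15/7.
s_3 = 10/(15/7 + 3) = 35/18.
s_4 = 10/(35/18 + 3) = 180/89.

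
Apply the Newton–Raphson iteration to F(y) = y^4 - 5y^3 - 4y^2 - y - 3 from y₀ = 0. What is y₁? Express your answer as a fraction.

F'(y) = 4y^3 - 15y^2 - 8y - 1.
F(0) = -3, F'(0) = -1, so y₁ = 0 - (-3)/(-1) = -3.

-3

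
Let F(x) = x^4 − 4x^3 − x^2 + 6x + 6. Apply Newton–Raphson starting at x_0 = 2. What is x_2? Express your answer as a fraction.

F'(x) = 4x^3 − 12x^2 − 2x + 6.
F(2) = −2, F'(2) = −14, so x_1 = 2 − (−2)/(−14) = 13/7.
F(13/7) = −76/2401, F'(13/7) = −4624/343, so x_2 = (13/7) − (−76/2401)/(−4624/343) = 15009/8092.

15009/8092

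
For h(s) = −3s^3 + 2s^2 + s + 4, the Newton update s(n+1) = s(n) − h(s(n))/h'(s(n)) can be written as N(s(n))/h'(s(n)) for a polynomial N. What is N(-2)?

52

h'(s) = −9s^2 + 4s + 1.
N(s) = s·h'(s) − h(s) = s·(−9s^2 + 4s + 1) − (−3s^3 + 2s^2 + s + 4) = −6s^3 + 2s^2 − 4.
N(-2) = 52.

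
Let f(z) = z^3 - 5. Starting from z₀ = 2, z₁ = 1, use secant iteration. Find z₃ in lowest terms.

443/247

f(2) = 3, f(1) = -4. z₂ = 1 - (-4)·(1 - 2)/((-4) - 3) = 11/7.
f(1) = -4, f(11/7) = -384/343. z₃ = (11/7) - (-384/343)·((11/7) - 1)/((-384/343) - (-4)) = 443/247.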